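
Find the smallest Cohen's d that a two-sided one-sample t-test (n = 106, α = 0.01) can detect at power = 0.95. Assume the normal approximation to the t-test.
d ≈ 0.41

Minimum detectable effect (one-sample t-test, normal approximation):
d = (z_{α/2} + z_β) / √n
d = (2.576 + 1.645) / √106
d = 4.221 / 10.296
d ≈ 0.41

By Cohen's convention (0.2 small / 0.5 medium / 0.8 large): small effect.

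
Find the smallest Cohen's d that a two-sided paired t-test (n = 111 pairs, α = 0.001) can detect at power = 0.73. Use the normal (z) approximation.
d ≈ 0.37

Minimum detectable effect (paired t-test, normal approximation):
d = (z_{α/2} + z_β) / √n
d = (3.291 + 0.613) / √111
d = 3.903 / 10.536
d ≈ 0.37

By Cohen's convention (0.2 small / 0.5 medium / 0.8 large): small effect.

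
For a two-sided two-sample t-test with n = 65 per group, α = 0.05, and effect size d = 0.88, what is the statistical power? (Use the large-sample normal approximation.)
Power ≈ 1.00

Power calculation (two-sample t-test, normal approximation):
z_β = d · √(n/2) - z_{α/2}
z_β = 0.88 · √(65/2) - 1.960
z_β = 0.88 · 5.701 - 1.960
z_β = 3.057

Power = Φ(z_β) = Φ(3.057) ≈ 0.999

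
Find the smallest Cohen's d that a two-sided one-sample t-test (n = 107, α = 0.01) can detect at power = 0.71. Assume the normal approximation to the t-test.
d ≈ 0.30

Minimum detectable effect (one-sample t-test, normal approximation):
d = (z_{α/2} + z_β) / √n
d = (2.576 + 0.553) / √107
d = 3.129 / 10.344
d ≈ 0.30

By Cohen's convention (0.2 small / 0.5 medium / 0.8 large): small effect.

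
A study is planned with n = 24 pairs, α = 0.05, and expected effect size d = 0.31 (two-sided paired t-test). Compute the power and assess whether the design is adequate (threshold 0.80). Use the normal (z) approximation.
Power ≈ 0.33; the study is underpowered (power < 0.80)

Power calculation (paired t-test, normal approximation):
z_β = d · √n - z_{α/2}
z_β = 0.31 · √24 - 1.960
z_β = 0.31 · 4.899 - 1.960
z_β = -0.441

Power = Φ(z_β) = Φ(-0.441) ≈ 0.330

Effect size d = 0.31 is small by Cohen's convention (0.2/0.5/0.8).

Threshold: power ≥ 0.80 is conventionally adequate.
Power ≈ 0.33 → the study is underpowered (power < 0.80).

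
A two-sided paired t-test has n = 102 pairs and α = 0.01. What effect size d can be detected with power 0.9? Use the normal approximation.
d ≈ 0.38

Minimum detectable effect (paired t-test, normal approximation):
d = (z_{α/2} + z_β) / √n
d = (2.576 + 1.282) / √102
d = 3.857 / 10.100
d ≈ 0.38

By Cohen's convention (0.2 small / 0.5 medium / 0.8 large): small effect.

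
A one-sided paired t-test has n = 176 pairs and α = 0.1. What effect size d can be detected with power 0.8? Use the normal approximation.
d ≈ 0.16

Minimum detectable effect (paired t-test, normal approximation):
d = (z_α + z_β) / √n
d = (1.282 + 0.842) / √176
d = 2.123 / 13.266
d ≈ 0.16

By Cohen's convention (0.2 small / 0.5 medium / 0.8 large): very small effect.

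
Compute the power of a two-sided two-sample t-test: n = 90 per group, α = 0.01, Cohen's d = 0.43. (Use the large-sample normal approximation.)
Power ≈ 0.62

Power calculation (two-sample t-test, normal approximation):
z_β = d · √(n/2) - z_{α/2}
z_β = 0.43 · √(90/2) - 2.576
z_β = 0.43 · 6.708 - 2.576
z_β = 0.309

Power = Φ(z_β) = Φ(0.309) ≈ 0.621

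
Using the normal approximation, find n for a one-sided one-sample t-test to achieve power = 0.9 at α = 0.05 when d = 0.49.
n = 36

Sample size formula (one-sample t-test, normal approximation):
n = ((z_α + z_β) / d)²

z_α = 1.645 (for α = 0.05, one-sided)
z_β = 1.282 (for power = 0.9)
d = 0.49

n = ((1.645 + 1.282) / 0.49)²
n = (5.973)²
n ≈ 35.68
Round up to the next whole number: n = 36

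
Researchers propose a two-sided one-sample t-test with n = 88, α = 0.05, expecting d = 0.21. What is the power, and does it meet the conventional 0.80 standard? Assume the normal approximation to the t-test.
Power ≈ 0.50; the study is underpowered (power < 0.80)

Power calculation (one-sample t-test, normal approximation):
z_β = d · √n - z_{α/2}
z_β = 0.21 · √88 - 1.960
z_β = 0.21 · 9.381 - 1.960
z_β = 0.010

Power = Φ(z_β) = Φ(0.010) ≈ 0.504

Effect size d = 0.21 is small by Cohen's convention (0.2/0.5/0.8).

Threshold: power ≥ 0.80 is conventionally adequate.
Power ≈ 0.50 → the study is underpowered (power < 0.80).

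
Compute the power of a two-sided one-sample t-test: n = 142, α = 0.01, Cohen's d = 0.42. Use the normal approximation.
Power ≈ 0.99

Power calculation (one-sample t-test, normal approximation):
z_β = d · √n - z_{α/2}
z_β = 0.42 · √142 - 2.576
z_β = 0.42 · 11.916 - 2.576
z_β = 2.429

Power = Φ(z_β) = Φ(2.429) ≈ 0.992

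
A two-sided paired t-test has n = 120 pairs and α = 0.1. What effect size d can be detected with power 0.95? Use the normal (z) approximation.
d ≈ 0.30

Minimum detectable effect (paired t-test, normal approximation):
d = (z_{α/2} + z_β) / √n
d = (1.645 + 1.645) / √120
d = 3.290 / 10.954
d ≈ 0.30

By Cohen's convention (0.2 small / 0.5 medium / 0.8 large): small effect.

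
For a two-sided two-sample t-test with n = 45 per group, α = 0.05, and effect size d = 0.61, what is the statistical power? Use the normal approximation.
Power ≈ 0.82

Power calculation (two-sample t-test, normal approximation):
z_β = d · √(n/2) - z_{α/2}
z_β = 0.61 · √(45/2) - 1.960
z_β = 0.61 · 4.743 - 1.960
z_β = 0.934

Power = Φ(z_β) = Φ(0.934) ≈ 0.825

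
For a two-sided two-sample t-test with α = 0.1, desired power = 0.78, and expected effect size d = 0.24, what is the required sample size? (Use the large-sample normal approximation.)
n = 203 per group

Sample size formula (two-sample t-test, normal approximation):
n = 2 · ((z_{α/2} + z_β) / d)²

z_{α/2} = 1.645 (for α = 0.1, two-sided)
z_β = 0.772 (for power = 0.78)
d = 0.24

n = 2 · ((1.645 + 0.772) / 0.24)²
n = 2 · (10.071)²
n ≈ 202.85
Round up to the next whole number: n = 203 per group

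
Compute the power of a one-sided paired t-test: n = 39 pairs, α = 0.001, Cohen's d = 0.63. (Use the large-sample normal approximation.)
Power ≈ 0.80

Power calculation (paired t-test, normal approximation):
z_β = d · √n - z_α
z_β = 0.63 · √39 - 3.090
z_β = 0.63 · 6.245 - 3.090
z_β = 0.844

Power = Φ(z_β) = Φ(0.844) ≈ 0.801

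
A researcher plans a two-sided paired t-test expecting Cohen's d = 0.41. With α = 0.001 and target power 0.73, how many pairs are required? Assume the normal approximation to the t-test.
n = 91 pairs

Sample size formula (paired t-test, normal approximation):
n = ((z_{α/2} + z_β) / d)²

z_{α/2} = 3.291 (for α = 0.001, two-sided)
z_β = 0.613 (for power = 0.73)
d = 0.41

n = ((3.291 + 0.613) / 0.41)²
n = (9.522)²
n ≈ 90.67
Round up to the next whole number: n = 91 pairs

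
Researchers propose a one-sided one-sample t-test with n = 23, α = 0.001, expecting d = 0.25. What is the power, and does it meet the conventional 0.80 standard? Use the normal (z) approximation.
Power ≈ 0.03; the study is underpowered (power < 0.80)

Power calculation (one-sample t-test, normal approximation):
z_β = d · √n - z_α
z_β = 0.25 · √23 - 3.090
z_β = 0.25 · 4.796 - 3.090
z_β = -1.891

Power = Φ(z_β) = Φ(-1.891) ≈ 0.029

Effect size d = 0.25 is small by Cohen's convention (0.2/0.5/0.8).

Threshold: power ≥ 0.80 is conventionally adequate.
Power ≈ 0.03 → the study is underpowered (power < 0.80).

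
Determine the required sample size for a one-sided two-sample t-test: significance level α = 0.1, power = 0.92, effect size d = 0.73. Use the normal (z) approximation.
n = 28 per group

Sample size formula (two-sample t-test, normal approximation):
n = 2 · ((z_α + z_β) / d)²

z_α = 1.282 (for α = 0.1, one-sided)
z_β = 1.405 (for power = 0.92)
d = 0.73

n = 2 · ((1.282 + 1.405) / 0.73)²
n = 2 · (3.681)²
n ≈ 27.10
Round up to the next whole number: n = 28 per group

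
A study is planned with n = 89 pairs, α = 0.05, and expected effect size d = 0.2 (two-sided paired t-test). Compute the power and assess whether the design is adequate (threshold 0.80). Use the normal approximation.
Power ≈ 0.47; the study is underpowered (power < 0.80)

Power calculation (paired t-test, normal approximation):
z_β = d · √n - z_{α/2}
z_β = 0.2 · √89 - 1.960
z_β = 0.2 · 9.434 - 1.960
z_β = -0.073

Power = Φ(z_β) = Φ(-0.073) ≈ 0.471

Effect size d = 0.2 is small by Cohen's convention (0.2/0.5/0.8).

Threshold: power ≥ 0.80 is conventionally adequate.
Power ≈ 0.47 → the study is underpowered (power < 0.80).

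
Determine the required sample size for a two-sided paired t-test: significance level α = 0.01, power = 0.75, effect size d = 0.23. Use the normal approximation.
n = 200 pairs

Sample size formula (paired t-test, normal approximation):
n = ((z_{α/2} + z_β) / d)²

z_{α/2} = 2.576 (for α = 0.01, two-sided)
z_β = 0.674 (for power = 0.75)
d = 0.23

n = ((2.576 + 0.674) / 0.23)²
n = (14.130)²
n ≈ 199.66
Round up to the next whole number: n = 200 pairs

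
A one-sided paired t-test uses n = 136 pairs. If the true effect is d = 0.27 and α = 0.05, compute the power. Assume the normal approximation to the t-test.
Power ≈ 0.93

Power calculation (paired t-test, normal approximation):
z_β = d · √n - z_α
z_β = 0.27 · √136 - 1.645
z_β = 0.27 · 11.662 - 1.645
z_β = 1.504

Power = Φ(z_β) = Φ(1.504) ≈ 0.934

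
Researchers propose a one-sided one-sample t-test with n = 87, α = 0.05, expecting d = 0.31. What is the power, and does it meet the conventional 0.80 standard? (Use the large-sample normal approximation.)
Power ≈ 0.89; the study is adequately powered (power ≥ 0.80)

Power calculation (one-sample t-test, normal approximation):
z_β = d · √n - z_α
z_β = 0.31 · √87 - 1.645
z_β = 0.31 · 9.327 - 1.645
z_β = 1.247

Power = Φ(z_β) = Φ(1.247) ≈ 0.894

Effect size d = 0.31 is small by Cohen's convention (0.2/0.5/0.8).

Threshold: power ≥ 0.80 is conventionally adequate.
Power ≈ 0.89 → the study is adequately powered (power ≥ 0.80).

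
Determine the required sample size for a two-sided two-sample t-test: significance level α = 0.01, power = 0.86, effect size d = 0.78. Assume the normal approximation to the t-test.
n = 44 per group

Sample size formula (two-sample t-test, normal approximation):
n = 2 · ((z_{α/2} + z_β) / d)²

z_{α/2} = 2.576 (for α = 0.01, two-sided)
z_β = 1.080 (for power = 0.86)
d = 0.78

n = 2 · ((2.576 + 1.080) / 0.78)²
n = 2 · (4.687)²
n ≈ 43.94
Round up to the next whole number: n = 44 per group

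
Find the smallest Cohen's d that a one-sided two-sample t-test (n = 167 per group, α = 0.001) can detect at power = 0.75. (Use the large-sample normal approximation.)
d ≈ 0.41

Minimum detectable effect (two-sample t-test, normal approximation):
d = (z_α + z_β) / √(n/2)
d = (3.090 + 0.674) / √(167/2)
d = 3.765 / 9.138
d ≈ 0.41

By Cohen's convention (0.2 small / 0.5 medium / 0.8 large): small effect.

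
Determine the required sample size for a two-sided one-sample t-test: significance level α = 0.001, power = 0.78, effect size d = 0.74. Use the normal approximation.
n = 31

Sample size formula (one-sample t-test, normal approximation):
n = ((z_{α/2} + z_β) / d)²

z_{α/2} = 3.291 (for α = 0.001, two-sided)
z_β = 0.772 (for power = 0.78)
d = 0.74

n = ((3.291 + 0.772) / 0.74)²
n = (5.491)²
n ≈ 30.15
Round up to the next whole number: n = 31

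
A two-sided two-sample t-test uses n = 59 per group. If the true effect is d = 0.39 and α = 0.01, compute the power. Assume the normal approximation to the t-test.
Power ≈ 0.32

Power calculation (two-sample t-test, normal approximation):
z_β = d · √(n/2) - z_{α/2}
z_β = 0.39 · √(59/2) - 2.576
z_β = 0.39 · 5.431 - 2.576
z_β = -0.458

Power = Φ(z_β) = Φ(-0.458) ≈ 0.324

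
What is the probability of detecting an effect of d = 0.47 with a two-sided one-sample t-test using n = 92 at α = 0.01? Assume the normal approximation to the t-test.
Power ≈ 0.97

Power calculation (one-sample t-test, normal approximation):
z_β = d · √n - z_{α/2}
z_β = 0.47 · √92 - 2.576
z_β = 0.47 · 9.592 - 2.576
z_β = 1.932

Power = Φ(z_β) = Φ(1.932) ≈ 0.973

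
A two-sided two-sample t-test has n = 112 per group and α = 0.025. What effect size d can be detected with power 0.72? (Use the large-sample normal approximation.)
d ≈ 0.38

Minimum detectable effect (two-sample t-test, normal approximation):
d = (z_{α/2} + z_β) / √(n/2)
d = (2.241 + 0.583) / √(112/2)
d = 2.824 / 7.483
d ≈ 0.38

By Cohen's convention (0.2 small / 0.5 medium / 0.8 large): small effect.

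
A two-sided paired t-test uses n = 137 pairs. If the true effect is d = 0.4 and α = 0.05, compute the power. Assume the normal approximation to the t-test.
Power ≈ 1.00

Power calculation (paired t-test, normal approximation):
z_β = d · √n - z_{α/2}
z_β = 0.4 · √137 - 1.960
z_β = 0.4 · 11.705 - 1.960
z_β = 2.722

Power = Φ(z_β) = Φ(2.722) ≈ 0.997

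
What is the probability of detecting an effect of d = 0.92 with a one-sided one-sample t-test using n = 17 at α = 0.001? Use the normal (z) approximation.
Power ≈ 0.76

Power calculation (one-sample t-test, normal approximation):
z_β = d · √n - z_α
z_β = 0.92 · √17 - 3.090
z_β = 0.92 · 4.123 - 3.090
z_β = 0.703

Power = Φ(z_β) = Φ(0.703) ≈ 0.759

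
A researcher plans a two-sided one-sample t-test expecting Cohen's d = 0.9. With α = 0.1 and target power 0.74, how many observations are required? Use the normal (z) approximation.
n = 7

Sample size formula (one-sample t-test, normal approximation):
n = ((z_{α/2} + z_β) / d)²

z_{α/2} = 1.645 (for α = 0.1, two-sided)
z_β = 0.643 (for power = 0.74)
d = 0.9

n = ((1.645 + 0.643) / 0.9)²
n = (2.542)²
n ≈ 6.46
Round up to the next whole number: n = 7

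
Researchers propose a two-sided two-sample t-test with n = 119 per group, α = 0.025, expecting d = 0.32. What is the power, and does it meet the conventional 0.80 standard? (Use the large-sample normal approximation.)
Power ≈ 0.59; the study is underpowered (power < 0.80)

Power calculation (two-sample t-test, normal approximation):
z_β = d · √(n/2) - z_{α/2}
z_β = 0.32 · √(119/2) - 2.241
z_β = 0.32 · 7.714 - 2.241
z_β = 0.227

Power = Φ(z_β) = Φ(0.227) ≈ 0.590

Effect size d = 0.32 is small by Cohen's convention (0.2/0.5/0.8).

Threshold: power ≥ 0.80 is conventionally adequate.
Power ≈ 0.59 → the study is underpowered (power < 0.80).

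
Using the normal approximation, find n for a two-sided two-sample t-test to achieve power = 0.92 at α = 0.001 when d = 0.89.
n = 56 per group

Sample size formula (two-sample t-test, normal approximation):
n = 2 · ((z_{α/2} + z_β) / d)²

z_{α/2} = 3.291 (for α = 0.001, two-sided)
z_β = 1.405 (for power = 0.92)
d = 0.89

n = 2 · ((3.291 + 1.405) / 0.89)²
n = 2 · (5.276)²
n ≈ 55.67
Round up to the next whole number: n = 56 per group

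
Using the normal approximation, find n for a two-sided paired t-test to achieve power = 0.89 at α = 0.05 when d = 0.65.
n = 25 pairs

Sample size formula (paired t-test, normal approximation):
n = ((z_{α/2} + z_β) / d)²

z_{α/2} = 1.960 (for α = 0.05, two-sided)
z_β = 1.227 (for power = 0.89)
d = 0.65

n = ((1.960 + 1.227) / 0.65)²
n = (4.903)²
n ≈ 24.04
Round up to the next whole number: n = 25 pairs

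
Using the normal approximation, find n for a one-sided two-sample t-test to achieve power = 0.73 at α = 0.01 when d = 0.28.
n = 221 per group

Sample size formula (two-sample t-test, normal approximation):
n = 2 · ((z_α + z_β) / d)²

z_α = 2.326 (for α = 0.01, one-sided)
z_β = 0.613 (for power = 0.73)
d = 0.28

n = 2 · ((2.326 + 0.613) / 0.28)²
n = 2 · (10.496)²
n ≈ 220.33
Round up to the next whole number: n = 221 per group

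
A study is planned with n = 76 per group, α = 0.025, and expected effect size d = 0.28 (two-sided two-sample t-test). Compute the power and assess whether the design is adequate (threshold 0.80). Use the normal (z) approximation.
Power ≈ 0.30; the study is underpowered (power < 0.80)

Power calculation (two-sample t-test, normal approximation):
z_β = d · √(n/2) - z_{α/2}
z_β = 0.28 · √(76/2) - 2.241
z_β = 0.28 · 6.164 - 2.241
z_β = -0.515

Power = Φ(z_β) = Φ(-0.515) ≈ 0.303

Effect size d = 0.28 is small by Cohen's convention (0.2/0.5/0.8).

Threshold: power ≥ 0.80 is conventionally adequate.
Power ≈ 0.30 → the study is underpowered (power < 0.80).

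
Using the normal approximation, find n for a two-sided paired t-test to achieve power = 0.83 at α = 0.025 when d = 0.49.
n = 43 pairs

Sample size formula (paired t-test, normal approximation):
n = ((z_{α/2} + z_β) / d)²

z_{α/2} = 2.241 (for α = 0.025, two-sided)
z_β = 0.954 (for power = 0.83)
d = 0.49

n = ((2.241 + 0.954) / 0.49)²
n = (6.520)²
n ≈ 42.51
Round up to the next whole number: n = 43 pairs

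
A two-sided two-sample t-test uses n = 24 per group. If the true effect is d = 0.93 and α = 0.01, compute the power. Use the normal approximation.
Power ≈ 0.74

Power calculation (two-sample t-test, normal approximation):
z_β = d · √(n/2) - z_{α/2}
z_β = 0.93 · √(24/2) - 2.576
z_β = 0.93 · 3.464 - 2.576
z_β = 0.646

Power = Φ(z_β) = Φ(0.646) ≈ 0.741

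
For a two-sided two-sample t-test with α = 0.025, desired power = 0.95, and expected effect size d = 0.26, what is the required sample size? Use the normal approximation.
n = 447 per group

Sample size formula (two-sample t-test, normal approximation):
n = 2 · ((z_{α/2} + z_β) / d)²

z_{α/2} = 2.241 (for α = 0.025, two-sided)
z_β = 1.645 (for power = 0.95)
d = 0.26

n = 2 · ((2.241 + 1.645) / 0.26)²
n = 2 · (14.946)²
n ≈ 446.77
Round up to the next whole number: n = 447 per group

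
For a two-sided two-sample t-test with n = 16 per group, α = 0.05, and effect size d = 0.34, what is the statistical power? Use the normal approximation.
Power ≈ 0.16

Power calculation (two-sample t-test, normal approximation):
z_β = d · √(n/2) - z_{α/2}
z_β = 0.34 · √(16/2) - 1.960
z_β = 0.34 · 2.828 - 1.960
z_β = -0.998

Power = Φ(z_β) = Φ(-0.998) ≈ 0.159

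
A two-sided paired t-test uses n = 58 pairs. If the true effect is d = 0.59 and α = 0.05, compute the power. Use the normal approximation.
Power ≈ 0.99

Power calculation (paired t-test, normal approximation):
z_β = d · √n - z_{α/2}
z_β = 0.59 · √58 - 1.960
z_β = 0.59 · 7.616 - 1.960
z_β = 2.533

Power = Φ(z_β) = Φ(2.533) ≈ 0.994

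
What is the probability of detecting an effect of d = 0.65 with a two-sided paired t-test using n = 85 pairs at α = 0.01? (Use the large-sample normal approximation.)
Power ≈ 1.00

Power calculation (paired t-test, normal approximation):
z_β = d · √n - z_{α/2}
z_β = 0.65 · √85 - 2.576
z_β = 0.65 · 9.220 - 2.576
z_β = 3.417

Power = Φ(z_β) = Φ(3.417) ≈ 1.000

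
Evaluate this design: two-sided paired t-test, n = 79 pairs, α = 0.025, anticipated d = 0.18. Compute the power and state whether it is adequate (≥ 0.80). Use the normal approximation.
Power ≈ 0.26; the study is underpowered (power < 0.80)

Power calculation (paired t-test, normal approximation):
z_β = d · √n - z_{α/2}
z_β = 0.18 · √79 - 2.241
z_β = 0.18 · 8.888 - 2.241
z_β = -0.642

Power = Φ(z_β) = Φ(-0.642) ≈ 0.261

Effect size d = 0.18 is very small by Cohen's convention (0.2/0.5/0.8).

Threshold: power ≥ 0.80 is conventionally adequate.
Power ≈ 0.26 → the study is underpowered (power < 0.80).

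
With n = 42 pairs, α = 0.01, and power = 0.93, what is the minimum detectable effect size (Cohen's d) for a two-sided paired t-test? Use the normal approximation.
d ≈ 0.63

Minimum detectable effect (paired t-test, normal approximation):
d = (z_{α/2} + z_β) / √n
d = (2.576 + 1.476) / √42
d = 4.052 / 6.481
d ≈ 0.63

By Cohen's convention (0.2 small / 0.5 medium / 0.8 large): medium effect.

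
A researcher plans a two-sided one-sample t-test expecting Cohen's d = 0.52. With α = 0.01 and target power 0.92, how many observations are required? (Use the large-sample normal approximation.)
n = 59

Sample size formula (one-sample t-test, normal approximation):
n = ((z_{α/2} + z_β) / d)²

z_{α/2} = 2.576 (for α = 0.01, two-sided)
z_β = 1.405 (for power = 0.92)
d = 0.52

n = ((2.576 + 1.405) / 0.52)²
n = (7.656)²
n ≈ 58.61
Round up to the next whole number: n = 59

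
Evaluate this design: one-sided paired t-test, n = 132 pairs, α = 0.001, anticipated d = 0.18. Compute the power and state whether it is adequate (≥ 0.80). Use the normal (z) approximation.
Power ≈ 0.15; the study is underpowered (power < 0.80)

Power calculation (paired t-test, normal approximation):
z_β = d · √n - z_α
z_β = 0.18 · √132 - 3.090
z_β = 0.18 · 11.489 - 3.090
z_β = -1.022

Power = Φ(z_β) = Φ(-1.022) ≈ 0.153

Effect size d = 0.18 is very small by Cohen's convention (0.2/0.5/0.8).

Threshold: power ≥ 0.80 is conventionally adequate.
Power ≈ 0.15 → the study is underpowered (power < 0.80).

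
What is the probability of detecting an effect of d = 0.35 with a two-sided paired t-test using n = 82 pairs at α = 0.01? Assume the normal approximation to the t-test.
Power ≈ 0.72

Power calculation (paired t-test, normal approximation):
z_β = d · √n - z_{α/2}
z_β = 0.35 · √82 - 2.576
z_β = 0.35 · 9.055 - 2.576
z_β = 0.594

Power = Φ(z_β) = Φ(0.594) ≈ 0.724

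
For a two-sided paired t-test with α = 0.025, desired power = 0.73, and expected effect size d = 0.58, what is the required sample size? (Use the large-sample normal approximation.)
n = 25 pairs

Sample size formula (paired t-test, normal approximation):
n = ((z_{α/2} + z_β) / d)²

z_{α/2} = 2.241 (for α = 0.025, two-sided)
z_β = 0.613 (for power = 0.73)
d = 0.58

n = ((2.241 + 0.613) / 0.58)²
n = (4.921)²
n ≈ 24.22
Round up to the next whole number: n = 25 pairs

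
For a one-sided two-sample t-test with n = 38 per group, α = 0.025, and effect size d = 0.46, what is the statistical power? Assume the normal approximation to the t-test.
Power ≈ 0.52

Power calculation (two-sample t-test, normal approximation):
z_β = d · √(n/2) - z_α
z_β = 0.46 · √(38/2) - 1.960
z_β = 0.46 · 4.359 - 1.960
z_β = 0.045

Power = Φ(z_β) = Φ(0.045) ≈ 0.518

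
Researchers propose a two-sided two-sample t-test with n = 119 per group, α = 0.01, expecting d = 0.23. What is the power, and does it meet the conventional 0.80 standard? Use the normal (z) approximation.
Power ≈ 0.21; the study is underpowered (power < 0.80)

Power calculation (two-sample t-test, normal approximation):
z_β = d · √(n/2) - z_{α/2}
z_β = 0.23 · √(119/2) - 2.576
z_β = 0.23 · 7.714 - 2.576
z_β = -0.802

Power = Φ(z_β) = Φ(-0.802) ≈ 0.211

Effect size d = 0.23 is small by Cohen's convention (0.2/0.5/0.8).

Threshold: power ≥ 0.80 is conventionally adequate.
Power ≈ 0.21 → the study is underpowered (power < 0.80).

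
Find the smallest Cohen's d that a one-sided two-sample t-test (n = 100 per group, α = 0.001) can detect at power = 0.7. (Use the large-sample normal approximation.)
d ≈ 0.51

Minimum detectable effect (two-sample t-test, normal approximation):
d = (z_α + z_β) / √(n/2)
d = (3.090 + 0.524) / √(100/2)
d = 3.615 / 7.071
d ≈ 0.51

By Cohen's convention (0.2 small / 0.5 medium / 0.8 large): medium effect.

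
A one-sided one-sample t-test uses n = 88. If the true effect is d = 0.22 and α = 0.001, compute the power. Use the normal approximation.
Power ≈ 0.15

Power calculation (one-sample t-test, normal approximation):
z_β = d · √n - z_α
z_β = 0.22 · √88 - 3.090
z_β = 0.22 · 9.381 - 3.090
z_β = -1.026

Power = Φ(z_β) = Φ(-1.026) ≈ 0.152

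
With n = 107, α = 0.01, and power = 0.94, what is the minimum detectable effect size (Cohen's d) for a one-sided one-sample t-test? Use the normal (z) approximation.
d ≈ 0.38

Minimum detectable effect (one-sample t-test, normal approximation):
d = (z_α + z_β) / √n
d = (2.326 + 1.555) / √107
d = 3.881 / 10.344
d ≈ 0.38

By Cohen's convention (0.2 small / 0.5 medium / 0.8 large): small effect.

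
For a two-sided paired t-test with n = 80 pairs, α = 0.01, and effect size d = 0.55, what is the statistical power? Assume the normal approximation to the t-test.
Power ≈ 0.99

Power calculation (paired t-test, normal approximation):
z_β = d · √n - z_{α/2}
z_β = 0.55 · √80 - 2.576
z_β = 0.55 · 8.944 - 2.576
z_β = 2.344

Power = Φ(z_β) = Φ(2.344) ≈ 0.990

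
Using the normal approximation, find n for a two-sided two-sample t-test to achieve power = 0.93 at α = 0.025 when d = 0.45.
n = 137 per group

Sample size formula (two-sample t-test, normal approximation):
n = 2 · ((z_{α/2} + z_β) / d)²

z_{α/2} = 2.241 (for α = 0.025, two-sided)
z_β = 1.476 (for power = 0.93)
d = 0.45

n = 2 · ((2.241 + 1.476) / 0.45)²
n = 2 · (8.260)²
n ≈ 136.46
Round up to the next whole number: n = 137 per group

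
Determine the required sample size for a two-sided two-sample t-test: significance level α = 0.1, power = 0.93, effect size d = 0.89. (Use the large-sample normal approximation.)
n = 25 per group

Sample size formula (two-sample t-test, normal approximation):
n = 2 · ((z_{α/2} + z_β) / d)²

z_{α/2} = 1.645 (for α = 0.1, two-sided)
z_β = 1.476 (for power = 0.93)
d = 0.89

n = 2 · ((1.645 + 1.476) / 0.89)²
n = 2 · (3.507)²
n ≈ 24.60
Round up to the next whole number: n = 25 per group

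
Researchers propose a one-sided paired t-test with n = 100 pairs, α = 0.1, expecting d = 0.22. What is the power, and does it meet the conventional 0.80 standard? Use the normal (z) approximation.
Power ≈ 0.82; the study is adequately powered (power ≥ 0.80)

Power calculation (paired t-test, normal approximation):
z_β = d · √n - z_α
z_β = 0.22 · √100 - 1.282
z_β = 0.22 · 10.000 - 1.282
z_β = 0.918

Power = Φ(z_β) = Φ(0.918) ≈ 0.821

Effect size d = 0.22 is small by Cohen's convention (0.2/0.5/0.8).

Threshold: power ≥ 0.80 is conventionally adequate.
Power ≈ 0.82 → the study is adequately powered (power ≥ 0.80).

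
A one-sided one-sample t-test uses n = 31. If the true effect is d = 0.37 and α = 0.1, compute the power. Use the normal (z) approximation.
Power ≈ 0.78

Power calculation (one-sample t-test, normal approximation):
z_β = d · √n - z_α
z_β = 0.37 · √31 - 1.282
z_β = 0.37 · 5.568 - 1.282
z_β = 0.779

Power = Φ(z_β) = Φ(0.779) ≈ 0.782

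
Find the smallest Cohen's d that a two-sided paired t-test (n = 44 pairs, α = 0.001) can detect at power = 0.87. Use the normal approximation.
d ≈ 0.67

Minimum detectable effect (paired t-test, normal approximation):
d = (z_{α/2} + z_β) / √n
d = (3.291 + 1.126) / √44
d = 4.417 / 6.633
d ≈ 0.67

By Cohen's convention (0.2 small / 0.5 medium / 0.8 large): medium effect.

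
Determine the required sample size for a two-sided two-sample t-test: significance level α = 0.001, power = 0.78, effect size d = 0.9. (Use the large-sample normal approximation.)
n = 41 per group

Sample size formula (two-sample t-test, normal approximation):
n = 2 · ((z_{α/2} + z_β) / d)²

z_{α/2} = 3.291 (for α = 0.001, two-sided)
z_β = 0.772 (for power = 0.78)
d = 0.9

n = 2 · ((3.291 + 0.772) / 0.9)²
n = 2 · (4.514)²
n ≈ 40.75
Round up to the next whole number: n = 41 per group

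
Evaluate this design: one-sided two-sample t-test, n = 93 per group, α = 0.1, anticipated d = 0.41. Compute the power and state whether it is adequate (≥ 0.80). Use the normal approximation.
Power ≈ 0.94; the study is adequately powered (power ≥ 0.80)

Power calculation (two-sample t-test, normal approximation):
z_β = d · √(n/2) - z_α
z_β = 0.41 · √(93/2) - 1.282
z_β = 0.41 · 6.819 - 1.282
z_β = 1.514

Power = Φ(z_β) = Φ(1.514) ≈ 0.935

Effect size d = 0.41 is small by Cohen's convention (0.2/0.5/0.8).

Threshold: power ≥ 0.80 is conventionally adequate.
Power ≈ 0.94 → the study is adequately powered (power ≥ 0.80).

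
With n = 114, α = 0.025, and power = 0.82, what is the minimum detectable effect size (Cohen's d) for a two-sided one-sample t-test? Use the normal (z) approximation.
d ≈ 0.30

Minimum detectable effect (one-sample t-test, normal approximation):
d = (z_{α/2} + z_β) / √n
d = (2.241 + 0.915) / √114
d = 3.157 / 10.677
d ≈ 0.30

By Cohen's convention (0.2 small / 0.5 medium / 0.8 large): small effect.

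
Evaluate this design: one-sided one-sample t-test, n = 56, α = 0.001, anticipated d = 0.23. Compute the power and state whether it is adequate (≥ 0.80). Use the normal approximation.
Power ≈ 0.09; the study is underpowered (power < 0.80)

Power calculation (one-sample t-test, normal approximation):
z_β = d · √n - z_α
z_β = 0.23 · √56 - 3.090
z_β = 0.23 · 7.483 - 3.090
z_β = -1.369

Power = Φ(z_β) = Φ(-1.369) ≈ 0.085

Effect size d = 0.23 is small by Cohen's convention (0.2/0.5/0.8).

Threshold: power ≥ 0.80 is conventionally adequate.
Power ≈ 0.09 → the study is underpowered (power < 0.80).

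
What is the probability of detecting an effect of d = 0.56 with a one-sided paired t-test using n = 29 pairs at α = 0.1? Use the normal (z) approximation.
Power ≈ 0.96

Power calculation (paired t-test, normal approximation):
z_β = d · √n - z_α
z_β = 0.56 · √29 - 1.282
z_β = 0.56 · 5.385 - 1.282
z_β = 1.734

Power = Φ(z_β) = Φ(1.734) ≈ 0.959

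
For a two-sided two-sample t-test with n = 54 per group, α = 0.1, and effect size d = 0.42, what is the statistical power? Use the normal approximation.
Power ≈ 0.70

Power calculation (two-sample t-test, normal approximation):
z_β = d · √(n/2) - z_{α/2}
z_β = 0.42 · √(54/2) - 1.645
z_β = 0.42 · 5.196 - 1.645
z_β = 0.538

Power = Φ(z_β) = Φ(0.538) ≈ 0.705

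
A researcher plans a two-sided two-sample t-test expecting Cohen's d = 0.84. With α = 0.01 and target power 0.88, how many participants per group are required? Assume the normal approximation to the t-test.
n = 40 per group

Sample size formula (two-sample t-test, normal approximation):
n = 2 · ((z_{α/2} + z_β) / d)²

z_{α/2} = 2.576 (for α = 0.01, two-sided)
z_β = 1.175 (for power = 0.88)
d = 0.84

n = 2 · ((2.576 + 1.175) / 0.84)²
n = 2 · (4.465)²
n ≈ 39.87
Round up to the next whole number: n = 40 per group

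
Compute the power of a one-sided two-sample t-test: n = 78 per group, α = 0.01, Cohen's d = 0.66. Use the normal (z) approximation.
Power ≈ 0.96

Power calculation (two-sample t-test, normal approximation):
z_β = d · √(n/2) - z_α
z_β = 0.66 · √(78/2) - 2.326
z_β = 0.66 · 6.245 - 2.326
z_β = 1.795

Power = Φ(z_β) = Φ(1.795) ≈ 0.964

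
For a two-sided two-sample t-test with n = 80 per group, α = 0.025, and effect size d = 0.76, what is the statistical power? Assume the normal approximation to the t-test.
Power ≈ 0.99

Power calculation (two-sample t-test, normal approximation):
z_β = d · √(n/2) - z_{α/2}
z_β = 0.76 · √(80/2) - 2.241
z_β = 0.76 · 6.325 - 2.241
z_β = 2.565

Power = Φ(z_β) = Φ(2.565) ≈ 0.995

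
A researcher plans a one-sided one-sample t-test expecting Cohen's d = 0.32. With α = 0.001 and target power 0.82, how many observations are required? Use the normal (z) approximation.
n = 157

Sample size formula (one-sample t-test, normal approximation):
n = ((z_α + z_β) / d)²

z_α = 3.090 (for α = 0.001, one-sided)
z_β = 0.915 (for power = 0.82)
d = 0.32

n = ((3.090 + 0.915) / 0.32)²
n = (12.516)²
n ≈ 156.65
Round up to the next whole number: n = 157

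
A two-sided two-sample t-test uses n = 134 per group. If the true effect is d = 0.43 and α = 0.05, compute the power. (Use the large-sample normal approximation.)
Power ≈ 0.94

Power calculation (two-sample t-test, normal approximation):
z_β = d · √(n/2) - z_{α/2}
z_β = 0.43 · √(134/2) - 1.960
z_β = 0.43 · 8.185 - 1.960
z_β = 1.560

Power = Φ(z_β) = Φ(1.560) ≈ 0.941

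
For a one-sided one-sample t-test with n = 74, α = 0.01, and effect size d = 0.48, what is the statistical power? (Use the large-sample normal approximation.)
Power ≈ 0.96

Power calculation (one-sample t-test, normal approximation):
z_β = d · √n - z_α
z_β = 0.48 · √74 - 2.326
z_β = 0.48 · 8.602 - 2.326
z_β = 1.803

Power = Φ(z_β) = Φ(1.803) ≈ 0.964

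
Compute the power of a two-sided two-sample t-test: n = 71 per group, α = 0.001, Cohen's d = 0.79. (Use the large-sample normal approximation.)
Power ≈ 0.92

Power calculation (two-sample t-test, normal approximation):
z_β = d · √(n/2) - z_{α/2}
z_β = 0.79 · √(71/2) - 3.291
z_β = 0.79 · 5.958 - 3.291
z_β = 1.416

Power = Φ(z_β) = Φ(1.416) ≈ 0.922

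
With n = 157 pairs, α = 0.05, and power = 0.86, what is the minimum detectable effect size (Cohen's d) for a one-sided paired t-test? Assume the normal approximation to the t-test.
d ≈ 0.22

Minimum detectable effect (paired t-test, normal approximation):
d = (z_α + z_β) / √n
d = (1.645 + 1.080) / √157
d = 2.725 / 12.530
d ≈ 0.22

By Cohen's convention (0.2 small / 0.5 medium / 0.8 large): small effect.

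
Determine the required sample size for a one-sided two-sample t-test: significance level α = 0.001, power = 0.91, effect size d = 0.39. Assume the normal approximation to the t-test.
n = 259 per group

Sample size formula (two-sample t-test, normal approximation):
n = 2 · ((z_α + z_β) / d)²

z_α = 3.090 (for α = 0.001, one-sided)
z_β = 1.341 (for power = 0.91)
d = 0.39

n = 2 · ((3.090 + 1.341) / 0.39)²
n = 2 · (11.362)²
n ≈ 258.19
Round up to the next whole number: n = 259 per group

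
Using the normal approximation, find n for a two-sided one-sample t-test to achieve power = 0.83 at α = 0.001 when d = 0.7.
n = 37

Sample size formula (one-sample t-test, normal approximation):
n = ((z_{α/2} + z_β) / d)²

z_{α/2} = 3.291 (for α = 0.001, two-sided)
z_β = 0.954 (for power = 0.83)
d = 0.7

n = ((3.291 + 0.954) / 0.7)²
n = (6.064)²
n ≈ 36.77
Round up to the next whole number: n = 37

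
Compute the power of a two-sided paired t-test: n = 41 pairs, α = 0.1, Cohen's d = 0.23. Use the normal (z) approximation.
Power ≈ 0.43

Power calculation (paired t-test, normal approximation):
z_β = d · √n - z_{α/2}
z_β = 0.23 · √41 - 1.645
z_β = 0.23 · 6.403 - 1.645
z_β = -0.172

Power = Φ(z_β) = Φ(-0.172) ≈ 0.432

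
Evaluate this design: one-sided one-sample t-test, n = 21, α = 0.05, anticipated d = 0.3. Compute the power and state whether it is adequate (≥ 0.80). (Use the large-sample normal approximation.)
Power ≈ 0.39; the study is underpowered (power < 0.80)

Power calculation (one-sample t-test, normal approximation):
z_β = d · √n - z_α
z_β = 0.3 · √21 - 1.645
z_β = 0.3 · 4.583 - 1.645
z_β = -0.270

Power = Φ(z_β) = Φ(-0.270) ≈ 0.394

Effect size d = 0.3 is small by Cohen's convention (0.2/0.5/0.8).

Threshold: power ≥ 0.80 is conventionally adequate.
Power ≈ 0.39 → the study is underpowered (power < 0.80).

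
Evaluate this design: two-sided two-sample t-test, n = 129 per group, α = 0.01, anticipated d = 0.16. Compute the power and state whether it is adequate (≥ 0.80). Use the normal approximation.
Power ≈ 0.10; the study is underpowered (power < 0.80)

Power calculation (two-sample t-test, normal approximation):
z_β = d · √(n/2) - z_{α/2}
z_β = 0.16 · √(129/2) - 2.576
z_β = 0.16 · 8.031 - 2.576
z_β = -1.291

Power = Φ(z_β) = Φ(-1.291) ≈ 0.098

Effect size d = 0.16 is very small by Cohen's convention (0.2/0.5/0.8).

Threshold: power ≥ 0.80 is conventionally adequate.
Power ≈ 0.10 → the study is underpowered (power < 0.80).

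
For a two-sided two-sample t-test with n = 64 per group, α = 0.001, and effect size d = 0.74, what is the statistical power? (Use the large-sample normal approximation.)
Power ≈ 0.81

Power calculation (two-sample t-test, normal approximation):
z_β = d · √(n/2) - z_{α/2}
z_β = 0.74 · √(64/2) - 3.291
z_β = 0.74 · 5.657 - 3.291
z_β = 0.896

Power = Φ(z_β) = Φ(0.896) ≈ 0.815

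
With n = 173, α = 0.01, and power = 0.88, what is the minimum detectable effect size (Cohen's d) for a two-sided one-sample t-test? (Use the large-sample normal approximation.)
d ≈ 0.29

Minimum detectable effect (one-sample t-test, normal approximation):
d = (z_{α/2} + z_β) / √n
d = (2.576 + 1.175) / √173
d = 3.751 / 13.153
d ≈ 0.29

By Cohen's convention (0.2 small / 0.5 medium / 0.8 large): small effect.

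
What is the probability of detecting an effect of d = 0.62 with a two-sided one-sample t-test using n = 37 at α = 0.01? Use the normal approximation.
Power ≈ 0.88

Power calculation (one-sample t-test, normal approximation):
z_β = d · √n - z_{α/2}
z_β = 0.62 · √37 - 2.576
z_β = 0.62 · 6.083 - 2.576
z_β = 1.195

Power = Φ(z_β) = Φ(1.195) ≈ 0.884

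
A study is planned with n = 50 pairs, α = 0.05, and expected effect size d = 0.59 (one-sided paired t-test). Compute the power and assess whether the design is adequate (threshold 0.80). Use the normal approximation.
Power ≈ 0.99; the study is adequately powered (power ≥ 0.80)

Power calculation (paired t-test, normal approximation):
z_β = d · √n - z_α
z_β = 0.59 · √50 - 1.645
z_β = 0.59 · 7.071 - 1.645
z_β = 2.527

Power = Φ(z_β) = Φ(2.527) ≈ 0.994

Effect size d = 0.59 is medium by Cohen's convention (0.2/0.5/0.8).

Threshold: power ≥ 0.80 is conventionally adequate.
Power ≈ 0.99 → the study is adequately powered (power ≥ 0.80).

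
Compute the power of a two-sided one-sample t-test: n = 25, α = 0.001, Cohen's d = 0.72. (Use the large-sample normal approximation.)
Power ≈ 0.62

Power calculation (one-sample t-test, normal approximation):
z_β = d · √n - z_{α/2}
z_β = 0.72 · √25 - 3.291
z_β = 0.72 · 5.000 - 3.291
z_β = 0.309

Power = Φ(z_β) = Φ(0.309) ≈ 0.622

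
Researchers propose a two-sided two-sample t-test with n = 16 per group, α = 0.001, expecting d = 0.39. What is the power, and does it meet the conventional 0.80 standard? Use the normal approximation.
Power ≈ 0.01; the study is underpowered (power < 0.80)

Power calculation (two-sample t-test, normal approximation):
z_β = d · √(n/2) - z_{α/2}
z_β = 0.39 · √(16/2) - 3.291
z_β = 0.39 · 2.828 - 3.291
z_β = -2.187

Power = Φ(z_β) = Φ(-2.187) ≈ 0.014

Effect size d = 0.39 is small by Cohen's convention (0.2/0.5/0.8).

Threshold: power ≥ 0.80 is conventionally adequate.
Power ≈ 0.01 → the study is underpowered (power < 0.80).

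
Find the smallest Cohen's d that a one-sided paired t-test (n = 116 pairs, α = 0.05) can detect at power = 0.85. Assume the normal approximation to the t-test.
d ≈ 0.25

Minimum detectable effect (paired t-test, normal approximation):
d = (z_α + z_β) / √n
d = (1.645 + 1.036) / √116
d = 2.681 / 10.770
d ≈ 0.25

By Cohen's convention (0.2 small / 0.5 medium / 0.8 large): small effect.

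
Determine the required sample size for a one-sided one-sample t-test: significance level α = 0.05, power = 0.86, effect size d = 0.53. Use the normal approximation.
n = 27

Sample size formula (one-sample t-test, normal approximation):
n = ((z_α + z_β) / d)²

z_α = 1.645 (for α = 0.05, one-sided)
z_β = 1.080 (for power = 0.86)
d = 0.53

n = ((1.645 + 1.080) / 0.53)²
n = (5.142)²
n ≈ 26.44
Round up to the next whole number: n = 27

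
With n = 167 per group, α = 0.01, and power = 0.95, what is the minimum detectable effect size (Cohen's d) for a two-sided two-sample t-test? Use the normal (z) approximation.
d ≈ 0.46

Minimum detectable effect (two-sample t-test, normal approximation):
d = (z_{α/2} + z_β) / √(n/2)
d = (2.576 + 1.645) / √(167/2)
d = 4.221 / 9.138
d ≈ 0.46

By Cohen's convention (0.2 small / 0.5 medium / 0.8 large): small effect.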